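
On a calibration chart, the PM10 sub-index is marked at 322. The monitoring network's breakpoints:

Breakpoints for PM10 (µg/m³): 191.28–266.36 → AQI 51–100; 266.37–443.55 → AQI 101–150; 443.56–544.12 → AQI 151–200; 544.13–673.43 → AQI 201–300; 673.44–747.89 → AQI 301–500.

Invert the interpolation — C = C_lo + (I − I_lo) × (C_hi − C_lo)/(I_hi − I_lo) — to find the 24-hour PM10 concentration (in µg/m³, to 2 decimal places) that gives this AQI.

681.30

AQI 322 lies in the 301–500 band, which corresponds to 673.44–747.89 µg/m³.
C = 673.44 + (322−301)×(747.89−673.44)/(500−301) = 673.44 + 21×74.45/199 ≈ 681.2965 µg/m³ → 681.30 µg/m³ to 2 dp.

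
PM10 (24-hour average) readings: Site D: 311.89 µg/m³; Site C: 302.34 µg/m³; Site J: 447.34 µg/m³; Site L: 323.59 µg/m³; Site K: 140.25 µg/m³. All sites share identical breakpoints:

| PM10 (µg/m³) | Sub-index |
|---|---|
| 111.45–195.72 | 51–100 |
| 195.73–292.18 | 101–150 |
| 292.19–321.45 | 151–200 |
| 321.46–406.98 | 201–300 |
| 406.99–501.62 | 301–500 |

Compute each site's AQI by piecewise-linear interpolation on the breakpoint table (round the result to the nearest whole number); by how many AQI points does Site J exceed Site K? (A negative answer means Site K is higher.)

Site D: 311.89 lies in 292.19–321.45, so I_lo=151, I_hi=200, C_lo=292.19, C_hi=321.45.
(200−151)/(321.45−292.19) × (311.89−292.19) + 151 = 49/29.26 × 19.70 + 151 ≈ 183.99 → 184.
Site C: 302.34 lies in 292.19–321.45, so I_lo=151, I_hi=200, C_lo=292.19, C_hi=321.45.
(200−151)/(321.45−292.19) × (302.34−292.19) + 151 = 49/29.26 × 10.15 + 151 ≈ 168.00 → 168.
Site J 447.34: bracket 406.99–501.62 → index 301–500; slope 199/94.63, offset 40.35.
AQI = 301 + 199/94.63·40.35 ≈ 385.85 ⇒ 386.
Site L: 323.59 lies in 321.46–406.98, so I_lo=201, I_hi=300, C_lo=321.46, C_hi=406.98.
(300−201)/(406.98−321.46) × (323.59−321.46) + 201 = 99/85.52 × 2.13 + 201 ≈ 203.47 → 203.
Site K 140.25: bracket 111.45–195.72 → index 51–100; slope 49/84.27, offset 28.80.
AQI = 51 + 49/84.27·28.80 ≈ 67.75 ⇒ 68.
AQIs: Site D=184, Site C=168, Site J=386, Site L=203, Site K=68. Site J (386) − Site K (68) = 318.

318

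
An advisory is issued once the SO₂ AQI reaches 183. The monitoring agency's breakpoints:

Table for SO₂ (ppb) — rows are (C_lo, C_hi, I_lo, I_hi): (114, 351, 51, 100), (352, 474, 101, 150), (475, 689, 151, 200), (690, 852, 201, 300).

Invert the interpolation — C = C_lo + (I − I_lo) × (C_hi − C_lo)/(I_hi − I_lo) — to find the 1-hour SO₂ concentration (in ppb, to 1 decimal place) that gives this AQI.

614.8

AQI 183 lies in the 151–200 band, which corresponds to 475–689 ppb.
C = 475 + (183−151)×(689−475)/(200−151) = 475 + 32×214/49 ≈ 614.755 ppb → 614.8 ppb to 1 dp.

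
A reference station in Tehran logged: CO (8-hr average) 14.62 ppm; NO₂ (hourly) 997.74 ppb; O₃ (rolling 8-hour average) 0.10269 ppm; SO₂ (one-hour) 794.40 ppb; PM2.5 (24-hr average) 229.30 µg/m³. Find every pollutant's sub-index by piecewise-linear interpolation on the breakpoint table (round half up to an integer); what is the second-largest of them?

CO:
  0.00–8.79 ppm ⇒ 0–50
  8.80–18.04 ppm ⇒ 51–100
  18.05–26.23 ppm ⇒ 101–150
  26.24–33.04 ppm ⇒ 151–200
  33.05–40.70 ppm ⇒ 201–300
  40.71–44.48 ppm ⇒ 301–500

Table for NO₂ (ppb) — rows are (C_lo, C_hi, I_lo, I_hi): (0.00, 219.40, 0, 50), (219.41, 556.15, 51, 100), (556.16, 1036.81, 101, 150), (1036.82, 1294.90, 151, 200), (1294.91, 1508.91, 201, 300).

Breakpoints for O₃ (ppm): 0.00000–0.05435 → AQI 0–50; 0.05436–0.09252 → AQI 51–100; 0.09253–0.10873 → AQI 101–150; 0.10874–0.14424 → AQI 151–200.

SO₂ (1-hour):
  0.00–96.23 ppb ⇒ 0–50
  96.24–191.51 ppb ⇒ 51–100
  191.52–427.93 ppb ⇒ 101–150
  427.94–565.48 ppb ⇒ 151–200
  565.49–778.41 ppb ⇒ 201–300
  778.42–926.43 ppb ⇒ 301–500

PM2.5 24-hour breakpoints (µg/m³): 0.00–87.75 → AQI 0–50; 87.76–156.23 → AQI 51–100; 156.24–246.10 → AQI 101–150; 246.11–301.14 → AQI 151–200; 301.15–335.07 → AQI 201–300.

146

CO: 14.62 ∈ [8.80, 18.04] ↔ index [51, 100].
51 + (14.62−8.80)·(100−51)/(18.04−8.80) = 51 + 5.82·49/9.24 ≈ 81.86, so AQI = 82.
NO₂: 997.74 ∈ [556.16, 1036.81] ↔ index [101, 150].
101 + (997.74−556.16)·(150−101)/(1036.81−556.16) = 101 + 441.58·49/480.65 ≈ 146.02, so AQI = 146.
O₃: 0.10269 lies in 0.09253–0.10873, so I_lo=101, I_hi=150, C_lo=0.09253, C_hi=0.10873.
(150−101)/(0.10873−0.09253) × (0.10269−0.09253) + 101 = 49/0.01620 × 0.01016 + 101 ≈ 131.73 → 132.
SO₂: 794.40 ∈ [778.42, 926.43] ↔ index [301, 500].
301 + (794.40−778.42)·(500−301)/(926.43−778.42) = 301 + 15.98·199/148.01 ≈ 322.49, so AQI = 322.
PM2.5: row 156.24–246.10 (AQI 101–150). (150−101)·(229.30−156.24)/(246.10−156.24) + 101 = 49·73.06/89.86 + 101 ≈ 140.84 → 141.
Sub-indices: CO→82, NO₂→146, O₃→132, SO₂→322, PM2.5→141. Ranked high→low: 322, 146, 141, 132, 82. Second-highest sub-index = 146.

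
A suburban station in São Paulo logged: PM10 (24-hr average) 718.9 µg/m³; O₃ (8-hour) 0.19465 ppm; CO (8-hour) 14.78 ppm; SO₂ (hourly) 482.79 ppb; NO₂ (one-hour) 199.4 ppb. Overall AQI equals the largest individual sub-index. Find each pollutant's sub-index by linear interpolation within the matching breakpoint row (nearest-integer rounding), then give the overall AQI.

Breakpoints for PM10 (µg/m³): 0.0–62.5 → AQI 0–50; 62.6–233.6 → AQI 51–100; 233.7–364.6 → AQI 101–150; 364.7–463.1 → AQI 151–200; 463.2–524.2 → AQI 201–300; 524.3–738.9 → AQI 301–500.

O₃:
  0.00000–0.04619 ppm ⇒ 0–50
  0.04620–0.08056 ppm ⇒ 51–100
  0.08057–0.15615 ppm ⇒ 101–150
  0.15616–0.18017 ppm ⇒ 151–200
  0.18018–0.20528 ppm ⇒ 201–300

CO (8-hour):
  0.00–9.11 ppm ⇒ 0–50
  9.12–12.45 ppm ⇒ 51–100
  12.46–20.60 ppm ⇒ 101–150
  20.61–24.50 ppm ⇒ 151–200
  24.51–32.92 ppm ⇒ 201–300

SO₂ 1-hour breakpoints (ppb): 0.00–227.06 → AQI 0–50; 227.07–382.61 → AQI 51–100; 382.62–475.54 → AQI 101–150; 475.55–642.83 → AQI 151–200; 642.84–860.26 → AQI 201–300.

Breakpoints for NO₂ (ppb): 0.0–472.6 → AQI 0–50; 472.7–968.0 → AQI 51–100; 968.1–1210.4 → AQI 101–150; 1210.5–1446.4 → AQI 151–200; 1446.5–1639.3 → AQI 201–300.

PM10: 718.9 lies in 524.3–738.9, so I_lo=301, I_hi=500, C_lo=524.3, C_hi=738.9.
(500−301)/(738.9−524.3) × (718.9−524.3) + 301 = 199/214.6 × 194.6 + 301 ≈ 481.45 → 481.
O₃: row 0.18018–0.20528 (AQI 201–300). (300−201)·(0.19465−0.18018)/(0.20528−0.18018) + 201 = 99·0.01447/0.02510 + 201 ≈ 258.07 → 258.
CO: row 12.46–20.60 (AQI 101–150). (150−101)·(14.78−12.46)/(20.60−12.46) + 101 = 49·2.32/8.14 + 101 ≈ 114.97 → 115.
SO₂: row 475.55–642.83 (AQI 151–200). (200−151)·(482.79−475.55)/(642.83−475.55) + 151 = 49·7.24/167.28 + 151 ≈ 153.12 → 153.
NO₂: 199.4 lies in 0.0–472.6, so I_lo=0, I_hi=50, C_lo=0.0, C_hi=472.6.
(50−0)/(472.6−0.0) × (199.4−0.0) + 0 = 50/472.6 × 199.4 + 0 ≈ 21.10 → 21.
Sub-indices: PM10→481, O₃→258, CO→115, SO₂→153, NO₂→21. Overall AQI = max = 481; dominant pollutant is PM10.

481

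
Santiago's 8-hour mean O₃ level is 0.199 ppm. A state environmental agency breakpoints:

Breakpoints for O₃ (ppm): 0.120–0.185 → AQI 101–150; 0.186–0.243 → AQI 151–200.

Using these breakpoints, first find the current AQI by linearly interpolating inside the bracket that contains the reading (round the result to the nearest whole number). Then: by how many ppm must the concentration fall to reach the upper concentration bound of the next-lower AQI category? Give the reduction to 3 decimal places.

O₃: 0.199 ∈ [0.186, 0.243] ↔ index [151, 200].
151 + (0.199−0.186)·(200−151)/(0.243−0.186) = 151 + 0.013·49/0.057 ≈ 162.18, so AQI = 162.
Current AQI 162 is in the Unhealthy range (151–200). The next-lower category tops out at AQI 150, whose upper concentration bound is 0.185 ppm.
Reduction needed = 0.199 − 0.185 = 0.014 ppm.

0.014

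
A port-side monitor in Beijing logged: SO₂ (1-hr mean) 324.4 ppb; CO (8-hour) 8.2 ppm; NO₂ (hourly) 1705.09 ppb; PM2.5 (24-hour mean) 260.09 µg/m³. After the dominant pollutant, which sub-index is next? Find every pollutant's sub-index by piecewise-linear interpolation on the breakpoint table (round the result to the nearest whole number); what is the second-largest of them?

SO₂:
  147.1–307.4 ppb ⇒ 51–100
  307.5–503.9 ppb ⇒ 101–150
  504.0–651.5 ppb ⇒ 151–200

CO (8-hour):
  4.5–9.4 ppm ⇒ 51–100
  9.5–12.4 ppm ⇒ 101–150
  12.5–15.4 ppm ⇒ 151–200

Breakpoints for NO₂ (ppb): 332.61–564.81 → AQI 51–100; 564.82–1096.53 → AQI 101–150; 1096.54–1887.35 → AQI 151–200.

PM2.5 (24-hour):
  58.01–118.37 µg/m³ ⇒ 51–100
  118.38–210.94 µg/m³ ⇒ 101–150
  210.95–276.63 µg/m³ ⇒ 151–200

SO₂ 324.4: bracket 307.5–503.9 → index 101–150; slope 49/196.4, offset 16.9.
AQI = 101 + 49/196.4·16.9 ≈ 105.22 ⇒ 105.
CO: 8.2 ∈ [4.5, 9.4] ↔ index [51, 100].
51 + (8.2−4.5)·(100−51)/(9.4−4.5) = 51 + 3.7·49/4.9 ≈ 88.00, so AQI = 88.
NO₂: 1705.09 lies in 1096.54–1887.35, so I_lo=151, I_hi=200, C_lo=1096.54, C_hi=1887.35.
(200−151)/(1887.35−1096.54) × (1705.09−1096.54) + 151 = 49/790.81 × 608.55 + 151 ≈ 188.71 → 189.
PM2.5: 260.09 ∈ [210.95, 276.63] ↔ index [151, 200].
151 + (260.09−210.95)·(200−151)/(276.63−210.95) = 151 + 49.14·49/65.68 ≈ 187.66, so AQI = 188.
Sub-indices: SO₂→105, CO→88, NO₂→189, PM2.5→188. Ranked high→low: 189, 188, 105, 88. Second-highest sub-index = 188.

188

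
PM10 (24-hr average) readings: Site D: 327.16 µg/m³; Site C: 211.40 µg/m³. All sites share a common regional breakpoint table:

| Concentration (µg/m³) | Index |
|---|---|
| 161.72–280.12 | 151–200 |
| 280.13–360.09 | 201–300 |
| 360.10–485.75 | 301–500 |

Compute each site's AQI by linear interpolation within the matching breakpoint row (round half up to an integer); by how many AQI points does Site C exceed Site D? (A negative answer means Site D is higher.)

-87

Site D 327.16: bracket 280.13–360.09 → index 201–300; slope 99/79.96, offset 47.03.
AQI = 201 + 99/79.96·47.03 ≈ 259.23 ⇒ 259.
Site C: row 161.72–280.12 (AQI 151–200). (200−151)·(211.40−161.72)/(280.12−161.72) + 151 = 49·49.68/118.40 + 151 ≈ 171.56 → 172.
AQIs: Site D=259, Site C=172. Site C (172) − Site D (259) = -87.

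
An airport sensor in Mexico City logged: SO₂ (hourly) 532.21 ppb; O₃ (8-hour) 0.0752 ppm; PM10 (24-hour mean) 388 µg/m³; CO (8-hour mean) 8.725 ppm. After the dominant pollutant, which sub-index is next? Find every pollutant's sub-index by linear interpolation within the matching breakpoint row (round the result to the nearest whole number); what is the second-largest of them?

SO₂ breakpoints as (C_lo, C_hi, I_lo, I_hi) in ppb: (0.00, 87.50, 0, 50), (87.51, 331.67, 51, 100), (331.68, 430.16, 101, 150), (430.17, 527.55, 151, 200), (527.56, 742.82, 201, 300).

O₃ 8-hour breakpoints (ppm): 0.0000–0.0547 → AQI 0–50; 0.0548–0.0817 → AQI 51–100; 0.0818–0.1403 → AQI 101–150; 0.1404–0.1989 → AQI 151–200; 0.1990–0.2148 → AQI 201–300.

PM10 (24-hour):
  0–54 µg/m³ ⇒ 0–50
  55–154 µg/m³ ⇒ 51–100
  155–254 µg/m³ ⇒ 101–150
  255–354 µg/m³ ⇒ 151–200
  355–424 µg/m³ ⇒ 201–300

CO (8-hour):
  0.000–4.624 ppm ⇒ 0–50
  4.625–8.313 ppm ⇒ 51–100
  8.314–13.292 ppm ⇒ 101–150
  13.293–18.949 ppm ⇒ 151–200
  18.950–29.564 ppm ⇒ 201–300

203

SO₂: 532.21 ∈ [527.56, 742.82] ↔ index [201, 300].
201 + (532.21−527.56)·(300−201)/(742.82−527.56) = 201 + 4.65·99/215.26 ≈ 203.14, so AQI = 203.
O₃: 0.0752 lies in 0.0548–0.0817, so I_lo=51, I_hi=100, C_lo=0.0548, C_hi=0.0817.
(100−51)/(0.0817−0.0548) × (0.0752−0.0548) + 51 = 49/0.0269 × 0.0204 + 51 ≈ 88.16 → 88.
PM10 388: bracket 355–424 → index 201–300; slope 99/69, offset 33.
AQI = 201 + 99/69·33 ≈ 248.35 ⇒ 248.
CO: 8.725 ∈ [8.314, 13.292] ↔ index [101, 150].
101 + (8.725−8.314)·(150−101)/(13.292−8.314) = 101 + 0.411·49/4.978 ≈ 105.05, so AQI = 105.
Sub-indices: SO₂→203, O₃→88, PM10→248, CO→105. Ranked high→low: 248, 203, 105, 88. Second-highest sub-index = 203.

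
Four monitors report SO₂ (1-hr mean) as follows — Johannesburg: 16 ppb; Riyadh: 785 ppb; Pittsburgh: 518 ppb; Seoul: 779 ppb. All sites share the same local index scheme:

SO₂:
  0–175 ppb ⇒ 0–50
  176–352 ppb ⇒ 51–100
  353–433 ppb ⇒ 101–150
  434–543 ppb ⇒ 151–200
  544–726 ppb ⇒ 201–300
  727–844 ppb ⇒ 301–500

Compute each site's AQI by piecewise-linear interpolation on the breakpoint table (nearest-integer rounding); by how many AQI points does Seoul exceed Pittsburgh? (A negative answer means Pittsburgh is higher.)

Johannesburg: 16 ∈ [0, 175] ↔ index [0, 50].
0 + (16−0)·(50−0)/(175−0) = 0 + 16·50/175 ≈ 4.57, so AQI = 5.
Riyadh: row 727–844 (AQI 301–500). (500−301)·(785−727)/(844−727) + 301 = 199·58/117 + 301 ≈ 399.65 → 400.
Pittsburgh 518: bracket 434–543 → index 151–200; slope 49/109, offset 84.
AQI = 151 + 49/109·84 ≈ 188.76 ⇒ 189.
Seoul: 779 lies in 727–844, so I_lo=301, I_hi=500, C_lo=727, C_hi=844.
(500−301)/(844−727) × (779−727) + 301 = 199/117 × 52 + 301 ≈ 389.44 → 389.
AQIs: Johannesburg=5, Riyadh=400, Pittsburgh=189, Seoul=389. Seoul (389) − Pittsburgh (189) = 200.

200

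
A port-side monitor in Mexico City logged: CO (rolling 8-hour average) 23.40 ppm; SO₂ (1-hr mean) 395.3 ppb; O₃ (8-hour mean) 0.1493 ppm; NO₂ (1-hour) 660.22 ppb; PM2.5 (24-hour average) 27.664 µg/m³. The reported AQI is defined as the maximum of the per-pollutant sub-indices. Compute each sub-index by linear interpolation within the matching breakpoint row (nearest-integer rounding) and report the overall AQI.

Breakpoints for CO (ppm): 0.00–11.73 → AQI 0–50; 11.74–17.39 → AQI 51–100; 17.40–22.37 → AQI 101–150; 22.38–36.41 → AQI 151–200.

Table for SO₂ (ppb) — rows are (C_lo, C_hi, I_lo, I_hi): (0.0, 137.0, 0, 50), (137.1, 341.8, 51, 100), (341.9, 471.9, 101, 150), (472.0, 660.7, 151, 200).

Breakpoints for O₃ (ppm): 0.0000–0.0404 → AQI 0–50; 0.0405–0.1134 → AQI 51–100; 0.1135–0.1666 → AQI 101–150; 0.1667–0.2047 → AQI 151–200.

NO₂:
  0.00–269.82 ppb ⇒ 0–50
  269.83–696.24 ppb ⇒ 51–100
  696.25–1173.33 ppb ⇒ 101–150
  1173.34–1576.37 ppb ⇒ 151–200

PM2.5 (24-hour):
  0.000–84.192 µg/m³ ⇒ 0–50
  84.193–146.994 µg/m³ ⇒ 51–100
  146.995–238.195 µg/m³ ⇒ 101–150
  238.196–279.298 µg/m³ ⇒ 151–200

155

CO 23.40: bracket 22.38–36.41 → index 151–200; slope 49/14.03, offset 1.02.
AQI = 151 + 49/14.03·1.02 ≈ 154.56 ⇒ 155.
SO₂: row 341.9–471.9 (AQI 101–150). (150−101)·(395.3−341.9)/(471.9−341.9) + 101 = 49·53.4/130.0 + 101 ≈ 121.13 → 121.
O₃: 0.1493 lies in 0.1135–0.1666, so I_lo=101, I_hi=150, C_lo=0.1135, C_hi=0.1666.
(150−101)/(0.1666−0.1135) × (0.1493−0.1135) + 101 = 49/0.0531 × 0.0358 + 101 ≈ 134.04 → 134.
NO₂: row 269.83–696.24 (AQI 51–100). (100−51)·(660.22−269.83)/(696.24−269.83) + 51 = 49·390.39/426.41 + 51 ≈ 95.86 → 96.
PM2.5: 27.664 lies in 0.000–84.192, so I_lo=0, I_hi=50, C_lo=0.000, C_hi=84.192.
(50−0)/(84.192−0.000) × (27.664−0.000) + 0 = 50/84.192 × 27.664 + 0 ≈ 16.43 → 16.
Sub-indices: CO→155, SO₂→121, O₃→134, NO₂→96, PM2.5→16. Overall AQI = max = 155; dominant pollutant is CO.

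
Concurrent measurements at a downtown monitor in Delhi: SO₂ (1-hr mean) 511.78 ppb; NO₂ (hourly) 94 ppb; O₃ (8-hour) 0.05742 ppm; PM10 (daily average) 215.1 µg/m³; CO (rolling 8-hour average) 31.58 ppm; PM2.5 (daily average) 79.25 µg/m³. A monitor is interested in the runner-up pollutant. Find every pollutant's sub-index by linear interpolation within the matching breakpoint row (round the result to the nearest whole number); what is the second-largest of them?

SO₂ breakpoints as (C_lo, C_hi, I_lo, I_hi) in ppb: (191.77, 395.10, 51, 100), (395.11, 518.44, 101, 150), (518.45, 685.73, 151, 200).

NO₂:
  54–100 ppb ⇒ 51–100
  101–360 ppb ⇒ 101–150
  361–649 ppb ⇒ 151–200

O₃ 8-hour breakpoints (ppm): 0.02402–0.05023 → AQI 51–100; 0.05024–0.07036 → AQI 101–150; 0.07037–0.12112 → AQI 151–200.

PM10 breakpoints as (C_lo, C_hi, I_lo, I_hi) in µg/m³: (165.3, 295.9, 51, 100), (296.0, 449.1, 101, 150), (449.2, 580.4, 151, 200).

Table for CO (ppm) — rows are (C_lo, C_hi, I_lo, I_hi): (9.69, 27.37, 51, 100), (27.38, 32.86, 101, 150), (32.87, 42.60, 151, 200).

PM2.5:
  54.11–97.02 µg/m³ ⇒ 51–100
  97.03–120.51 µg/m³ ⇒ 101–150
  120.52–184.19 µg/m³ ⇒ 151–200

SO₂: row 395.11–518.44 (AQI 101–150). (150−101)·(511.78−395.11)/(518.44−395.11) + 101 = 49·116.67/123.33 + 101 ≈ 147.35 → 147.
NO₂: row 54–100 (AQI 51–100). (100−51)·(94−54)/(100−54) + 51 = 49·40/46 + 51 ≈ 93.61 → 94.
O₃: 0.05742 lies in 0.05024–0.07036, so I_lo=101, I_hi=150, C_lo=0.05024, C_hi=0.07036.
(150−101)/(0.07036−0.05024) × (0.05742−0.05024) + 101 = 49/0.02012 × 0.00718 + 101 ≈ 118.49 → 118.
PM10: 215.1 ∈ [165.3, 295.9] ↔ index [51, 100].
51 + (215.1−165.3)·(100−51)/(295.9−165.3) = 51 + 49.8·49/130.6 ≈ 69.68, so AQI = 70.
CO: 31.58 lies in 27.38–32.86, so I_lo=101, I_hi=150, C_lo=27.38, C_hi=32.86.
(150−101)/(32.86−27.38) × (31.58−27.38) + 101 = 49/5.48 × 4.20 + 101 ≈ 138.55 → 139.
PM2.5: row 54.11–97.02 (AQI 51–100). (100−51)·(79.25−54.11)/(97.02−54.11) + 51 = 49·25.14/42.91 + 51 ≈ 79.71 → 80.
Sub-indices: SO₂→147, NO₂→94, O₃→118, PM10→70, CO→139, PM2.5→80. Ranked high→low: 147, 139, 118, 94, 80, 70. Second-highest sub-index = 139.

139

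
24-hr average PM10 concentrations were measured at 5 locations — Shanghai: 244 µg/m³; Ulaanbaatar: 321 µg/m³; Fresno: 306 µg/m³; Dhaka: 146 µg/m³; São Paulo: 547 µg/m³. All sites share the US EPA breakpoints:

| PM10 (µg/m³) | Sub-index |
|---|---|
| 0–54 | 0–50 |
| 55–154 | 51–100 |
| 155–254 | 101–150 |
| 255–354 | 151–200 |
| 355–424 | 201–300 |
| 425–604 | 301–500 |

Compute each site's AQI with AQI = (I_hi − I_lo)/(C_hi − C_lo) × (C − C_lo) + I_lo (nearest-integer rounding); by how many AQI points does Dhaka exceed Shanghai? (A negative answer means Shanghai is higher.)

Shanghai: 244 lies in 155–254, so I_lo=101, I_hi=150, C_lo=155, C_hi=254.
(150−101)/(254−155) × (244−155) + 101 = 49/99 × 89 + 101 ≈ 145.05 → 145.
Ulaanbaatar: 321 ∈ [255, 354] ↔ index [151, 200].
151 + (321−255)·(200−151)/(354−255) = 151 + 66·49/99 ≈ 183.67, so AQI = 184.
Fresno: row 255–354 (AQI 151–200). (200−151)·(306−255)/(354−255) + 151 = 49·51/99 + 151 ≈ 176.24 → 176.
Dhaka: row 55–154 (AQI 51–100). (100−51)·(146−55)/(154−55) + 51 = 49·91/99 + 51 ≈ 96.04 → 96.
São Paulo: row 425–604 (AQI 301–500). (500−301)·(547−425)/(604−425) + 301 = 199·122/179 + 301 ≈ 436.63 → 437.
AQIs: Shanghai=145, Ulaanbaatar=184, Fresno=176, Dhaka=96, São Paulo=437. Dhaka (96) − Shanghai (145) = -49.

-49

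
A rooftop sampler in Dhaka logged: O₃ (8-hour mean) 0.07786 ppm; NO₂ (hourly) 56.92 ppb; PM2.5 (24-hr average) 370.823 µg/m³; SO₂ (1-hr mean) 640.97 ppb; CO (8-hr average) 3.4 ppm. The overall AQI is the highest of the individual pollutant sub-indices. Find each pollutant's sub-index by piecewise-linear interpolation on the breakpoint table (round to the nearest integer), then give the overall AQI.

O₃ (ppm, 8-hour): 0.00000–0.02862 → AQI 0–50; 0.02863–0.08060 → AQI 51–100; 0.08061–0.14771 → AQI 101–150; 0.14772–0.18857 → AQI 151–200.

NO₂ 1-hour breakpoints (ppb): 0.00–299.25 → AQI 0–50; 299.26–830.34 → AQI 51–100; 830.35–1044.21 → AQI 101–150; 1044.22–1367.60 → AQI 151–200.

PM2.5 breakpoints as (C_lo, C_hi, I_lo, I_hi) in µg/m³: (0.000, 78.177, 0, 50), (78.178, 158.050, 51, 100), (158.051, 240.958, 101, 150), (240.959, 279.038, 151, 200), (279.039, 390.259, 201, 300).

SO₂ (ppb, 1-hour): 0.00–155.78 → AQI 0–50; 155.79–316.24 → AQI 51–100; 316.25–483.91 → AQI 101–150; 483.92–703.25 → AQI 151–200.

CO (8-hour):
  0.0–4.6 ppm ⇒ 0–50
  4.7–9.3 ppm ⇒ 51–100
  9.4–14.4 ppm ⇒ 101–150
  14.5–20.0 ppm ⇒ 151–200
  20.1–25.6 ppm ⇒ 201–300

283

O₃ 0.07786: bracket 0.02863–0.08060 → index 51–100; slope 49/0.05197, offset 0.04923.
AQI = 51 + 49/0.05197·0.04923 ≈ 97.42 ⇒ 97.
NO₂: 56.92 ∈ [0.00, 299.25] ↔ index [0, 50].
0 + (56.92−0.00)·(50−0)/(299.25−0.00) = 0 + 56.92·50/299.25 ≈ 9.51, so AQI = 10.
PM2.5 370.823: bracket 279.039–390.259 → index 201–300; slope 99/111.220, offset 91.784.
AQI = 201 + 99/111.220·91.784 ≈ 282.70 ⇒ 283.
SO₂: row 483.92–703.25 (AQI 151–200). (200−151)·(640.97−483.92)/(703.25−483.92) + 151 = 49·157.05/219.33 + 151 ≈ 186.09 → 186.
CO: row 0.0–4.6 (AQI 0–50). (50−0)·(3.4−0.0)/(4.6−0.0) + 0 = 50·3.4/4.6 + 0 ≈ 36.96 → 37.
Sub-indices: O₃→97, NO₂→10, PM2.5→283, SO₂→186, CO→37. Overall AQI = max = 283; dominant pollutant is PM2.5.
AQI 283: Very Unhealthy.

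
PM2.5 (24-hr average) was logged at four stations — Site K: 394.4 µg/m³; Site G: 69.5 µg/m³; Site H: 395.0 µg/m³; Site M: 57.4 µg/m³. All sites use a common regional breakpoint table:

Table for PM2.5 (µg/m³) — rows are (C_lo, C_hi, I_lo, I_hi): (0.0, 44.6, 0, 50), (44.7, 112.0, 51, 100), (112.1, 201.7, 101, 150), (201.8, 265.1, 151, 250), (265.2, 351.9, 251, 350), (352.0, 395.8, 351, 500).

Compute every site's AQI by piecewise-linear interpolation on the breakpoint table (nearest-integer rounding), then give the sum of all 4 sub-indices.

Site K: 394.4 lies in 352.0–395.8, so I_lo=351, I_hi=500, C_lo=352.0, C_hi=395.8.
(500−351)/(395.8−352.0) × (394.4−352.0) + 351 = 149/43.8 × 42.4 + 351 ≈ 495.24 → 495.
Site G: row 44.7–112.0 (AQI 51–100). (100−51)·(69.5−44.7)/(112.0−44.7) + 51 = 49·24.8/67.3 + 51 ≈ 69.06 → 69.
Site H: 395.0 lies in 352.0–395.8, so I_lo=351, I_hi=500, C_lo=352.0, C_hi=395.8.
(500−351)/(395.8−352.0) × (395.0−352.0) + 351 = 149/43.8 × 43.0 + 351 ≈ 497.28 → 497.
Site M: 57.4 lies in 44.7–112.0, so I_lo=51, I_hi=100, C_lo=44.7, C_hi=112.0.
(100−51)/(112.0−44.7) × (57.4−44.7) + 51 = 49/67.3 × 12.7 + 51 ≈ 60.25 → 60.
AQIs: Site K=495, Site G=69, Site H=497, Site M=60. Sum = 495 + 69 + 497 + 60 = 1121.

1121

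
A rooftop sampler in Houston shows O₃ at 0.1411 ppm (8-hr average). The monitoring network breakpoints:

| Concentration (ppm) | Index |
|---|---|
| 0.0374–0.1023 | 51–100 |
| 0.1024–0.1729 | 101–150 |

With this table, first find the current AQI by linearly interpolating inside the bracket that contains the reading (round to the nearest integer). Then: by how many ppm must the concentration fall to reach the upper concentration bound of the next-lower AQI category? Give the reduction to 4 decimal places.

0.0388

O₃: row 0.1024–0.1729 (AQI 101–150). (150−101)·(0.1411−0.1024)/(0.1729−0.1024) + 101 = 49·0.0387/0.0705 + 101 ≈ 127.90 → 128.
Current AQI 128 is in the Unhealthy for Sensitive Groups range (101–150). The next-lower category tops out at AQI 100, whose upper concentration bound is 0.1023 ppm.
Reduction needed = 0.1411 − 0.1023 = 0.0388 ppm.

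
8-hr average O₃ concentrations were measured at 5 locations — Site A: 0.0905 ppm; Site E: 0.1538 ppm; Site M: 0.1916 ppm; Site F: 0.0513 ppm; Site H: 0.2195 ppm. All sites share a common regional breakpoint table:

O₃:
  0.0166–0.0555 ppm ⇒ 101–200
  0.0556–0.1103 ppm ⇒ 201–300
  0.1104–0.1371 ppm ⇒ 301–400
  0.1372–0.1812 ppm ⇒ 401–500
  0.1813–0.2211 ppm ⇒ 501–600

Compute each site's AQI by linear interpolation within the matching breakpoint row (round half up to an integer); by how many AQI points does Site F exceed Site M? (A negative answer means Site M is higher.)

Site A: 0.0905 ∈ [0.0556, 0.1103] ↔ index [201, 300].
201 + (0.0905−0.0556)·(300−201)/(0.1103−0.0556) = 201 + 0.0349·99/0.0547 ≈ 264.16, so AQI = 264.
Site E 0.1538: bracket 0.1372–0.1812 → index 401–500; slope 99/0.0440, offset 0.0166.
AQI = 401 + 99/0.0440·0.0166 ≈ 438.35 ⇒ 438.
Site M: row 0.1813–0.2211 (AQI 501–600). (600−501)·(0.1916−0.1813)/(0.2211−0.1813) + 501 = 99·0.0103/0.0398 + 501 ≈ 526.62 → 527.
Site F: 0.0513 ∈ [0.0166, 0.0555] ↔ index [101, 200].
101 + (0.0513−0.0166)·(200−101)/(0.0555−0.0166) = 101 + 0.0347·99/0.0389 ≈ 189.31, so AQI = 189.
Site H: 0.2195 lies in 0.1813–0.2211, so I_lo=501, I_hi=600, C_lo=0.1813, C_hi=0.2211.
(600−501)/(0.2211−0.1813) × (0.2195−0.1813) + 501 = 99/0.0398 × 0.0382 + 501 ≈ 596.02 → 596.
AQIs: Site A=264, Site E=438, Site M=527, Site F=189, Site H=596. Site F (189) − Site M (527) = -338.

-338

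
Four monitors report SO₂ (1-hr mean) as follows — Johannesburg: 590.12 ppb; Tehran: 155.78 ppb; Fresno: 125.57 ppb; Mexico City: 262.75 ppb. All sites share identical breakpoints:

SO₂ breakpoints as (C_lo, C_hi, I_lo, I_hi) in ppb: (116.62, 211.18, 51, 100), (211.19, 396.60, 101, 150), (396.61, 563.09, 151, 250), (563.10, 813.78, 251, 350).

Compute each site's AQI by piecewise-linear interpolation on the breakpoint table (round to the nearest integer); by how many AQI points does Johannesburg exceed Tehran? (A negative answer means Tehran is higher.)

191

Johannesburg: row 563.10–813.78 (AQI 251–350). (350−251)·(590.12−563.10)/(813.78−563.10) + 251 = 99·27.02/250.68 + 251 ≈ 261.67 → 262.
Tehran: 155.78 lies in 116.62–211.18, so I_lo=51, I_hi=100, C_lo=116.62, C_hi=211.18.
(100−51)/(211.18−116.62) × (155.78−116.62) + 51 = 49/94.56 × 39.16 + 51 ≈ 71.29 → 71.
Fresno: 125.57 ∈ [116.62, 211.18] ↔ index [51, 100].
51 + (125.57−116.62)·(100−51)/(211.18−116.62) = 51 + 8.95·49/94.56 ≈ 55.64, so AQI = 56.
Mexico City: 262.75 lies in 211.19–396.60, so I_lo=101, I_hi=150, C_lo=211.19, C_hi=396.60.
(150−101)/(396.60−211.19) × (262.75−211.19) + 101 = 49/185.41 × 51.56 + 101 ≈ 114.63 → 115.
AQIs: Johannesburg=262, Tehran=71, Fresno=56, Mexico City=115. Johannesburg (262) − Tehran (71) = 191.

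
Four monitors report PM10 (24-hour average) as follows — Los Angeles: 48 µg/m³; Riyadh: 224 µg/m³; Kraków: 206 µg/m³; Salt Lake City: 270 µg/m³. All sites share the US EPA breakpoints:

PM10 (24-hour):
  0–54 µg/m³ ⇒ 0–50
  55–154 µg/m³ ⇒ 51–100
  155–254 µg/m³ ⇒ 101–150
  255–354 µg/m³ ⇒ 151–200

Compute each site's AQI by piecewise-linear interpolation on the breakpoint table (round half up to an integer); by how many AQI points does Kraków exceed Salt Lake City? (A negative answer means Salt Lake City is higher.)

Los Angeles 48: bracket 0–54 → index 0–50; slope 50/54, offset 48.
AQI = 0 + 50/54·48 ≈ 44.44 ⇒ 44.
Riyadh: row 155–254 (AQI 101–150). (150−101)·(224−155)/(254−155) + 101 = 49·69/99 + 101 ≈ 135.15 → 135.
Kraków: 206 ∈ [155, 254] ↔ index [101, 150].
101 + (206−155)·(150−101)/(254−155) = 101 + 51·49/99 ≈ 126.24, so AQI = 126.
Salt Lake City: row 255–354 (AQI 151–200). (200−151)·(270−255)/(354−255) + 151 = 49·15/99 + 151 ≈ 158.42 → 158.
AQIs: Los Angeles=44, Riyadh=135, Kraków=126, Salt Lake City=158. Kraków (126) − Salt Lake City (158) = -32.

-32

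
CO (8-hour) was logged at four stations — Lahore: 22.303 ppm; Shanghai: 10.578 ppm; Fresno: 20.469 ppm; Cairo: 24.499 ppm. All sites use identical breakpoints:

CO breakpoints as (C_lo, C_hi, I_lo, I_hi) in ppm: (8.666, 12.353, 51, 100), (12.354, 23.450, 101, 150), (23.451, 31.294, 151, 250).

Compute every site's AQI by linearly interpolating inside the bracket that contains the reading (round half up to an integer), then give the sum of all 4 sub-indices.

Lahore: 22.303 lies in 12.354–23.450, so I_lo=101, I_hi=150, C_lo=12.354, C_hi=23.450.
(150−101)/(23.450−12.354) × (22.303−12.354) + 101 = 49/11.096 × 9.949 + 101 ≈ 144.93 → 145.
Shanghai: 10.578 ∈ [8.666, 12.353] ↔ index [51, 100].
51 + (10.578−8.666)·(100−51)/(12.353−8.666) = 51 + 1.912·49/3.687 ≈ 76.41, so AQI = 76.
Fresno 20.469: bracket 12.354–23.450 → index 101–150; slope 49/11.096, offset 8.115.
AQI = 101 + 49/11.096·8.115 ≈ 136.84 ⇒ 137.
Cairo: 24.499 lies in 23.451–31.294, so I_lo=151, I_hi=250, C_lo=23.451, C_hi=31.294.
(250−151)/(31.294−23.451) × (24.499−23.451) + 151 = 99/7.843 × 1.048 + 151 ≈ 164.23 → 164.
AQIs: Lahore=145, Shanghai=76, Fresno=137, Cairo=164. Sum = 145 + 76 + 137 + 164 = 522.

522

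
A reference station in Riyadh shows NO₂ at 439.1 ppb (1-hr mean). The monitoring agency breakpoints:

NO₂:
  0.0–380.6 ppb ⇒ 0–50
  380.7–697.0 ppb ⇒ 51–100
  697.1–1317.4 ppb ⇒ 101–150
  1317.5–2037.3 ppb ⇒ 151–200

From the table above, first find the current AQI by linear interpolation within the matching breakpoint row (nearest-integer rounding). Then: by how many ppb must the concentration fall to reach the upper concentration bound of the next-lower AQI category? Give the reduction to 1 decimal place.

58.5

NO₂: 439.1 lies in 380.7–697.0, so I_lo=51, I_hi=100, C_lo=380.7, C_hi=697.0.
(100−51)/(697.0−380.7) × (439.1−380.7) + 51 = 49/316.3 × 58.4 + 51 ≈ 60.05 → 60.
Current AQI 60 is in the Moderate range (51–100). The next-lower category tops out at AQI 50, whose upper concentration bound is 380.6 ppb.
Reduction needed = 439.1 − 380.6 = 58.5 ppb.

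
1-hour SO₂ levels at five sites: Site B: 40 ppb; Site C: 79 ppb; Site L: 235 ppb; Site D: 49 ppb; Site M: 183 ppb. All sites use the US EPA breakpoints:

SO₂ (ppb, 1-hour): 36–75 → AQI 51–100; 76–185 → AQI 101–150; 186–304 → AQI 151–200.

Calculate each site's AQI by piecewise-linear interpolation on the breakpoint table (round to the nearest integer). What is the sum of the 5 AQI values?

545

Site B: row 36–75 (AQI 51–100). (100−51)·(40−36)/(75−36) + 51 = 49·4/39 + 51 ≈ 56.03 → 56.
Site C: row 76–185 (AQI 101–150). (150−101)·(79−76)/(185−76) + 101 = 49·3/109 + 101 ≈ 102.35 → 102.
Site L 235: bracket 186–304 → index 151–200; slope 49/118, offset 49.
AQI = 151 + 49/118·49 ≈ 171.35 ⇒ 171.
Site D: 49 ∈ [36, 75] ↔ index [51, 100].
51 + (49−36)·(100−51)/(75−36) = 51 + 13·49/39 ≈ 67.33, so AQI = 67.
Site M: 183 lies in 76–185, so I_lo=101, I_hi=150, C_lo=76, C_hi=185.
(150−101)/(185−76) × (183−76) + 101 = 49/109 × 107 + 101 ≈ 149.10 → 149.
AQIs: Site B=56, Site C=102, Site L=171, Site D=67, Site M=149. Sum = 56 + 102 + 171 + 67 + 149 = 545.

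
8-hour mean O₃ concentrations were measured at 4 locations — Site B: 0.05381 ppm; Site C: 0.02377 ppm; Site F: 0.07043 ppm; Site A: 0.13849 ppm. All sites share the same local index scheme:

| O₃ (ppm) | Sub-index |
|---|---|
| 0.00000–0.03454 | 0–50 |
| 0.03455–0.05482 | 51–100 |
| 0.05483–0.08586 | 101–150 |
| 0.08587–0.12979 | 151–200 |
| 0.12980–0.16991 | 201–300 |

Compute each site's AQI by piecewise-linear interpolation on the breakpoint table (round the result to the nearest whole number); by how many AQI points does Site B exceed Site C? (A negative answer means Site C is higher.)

64

Site B 0.05381: bracket 0.03455–0.05482 → index 51–100; slope 49/0.02027, offset 0.01926.
AQI = 51 + 49/0.02027·0.01926 ≈ 97.56 ⇒ 98.
Site C: 0.02377 ∈ [0.00000, 0.03454] ↔ index [0, 50].
0 + (0.02377−0.00000)·(50−0)/(0.03454−0.00000) = 0 + 0.02377·50/0.03454 ≈ 34.41, so AQI = 34.
Site F: row 0.05483–0.08586 (AQI 101–150). (150−101)·(0.07043−0.05483)/(0.08586−0.05483) + 101 = 49·0.01560/0.03103 + 101 ≈ 125.63 → 126.
Site A 0.13849: bracket 0.12980–0.16991 → index 201–300; slope 99/0.04011, offset 0.00869.
AQI = 201 + 99/0.04011·0.00869 ≈ 222.45 ⇒ 222.
AQIs: Site B=98, Site C=34, Site F=126, Site A=222. Site B (98) − Site C (34) = 64.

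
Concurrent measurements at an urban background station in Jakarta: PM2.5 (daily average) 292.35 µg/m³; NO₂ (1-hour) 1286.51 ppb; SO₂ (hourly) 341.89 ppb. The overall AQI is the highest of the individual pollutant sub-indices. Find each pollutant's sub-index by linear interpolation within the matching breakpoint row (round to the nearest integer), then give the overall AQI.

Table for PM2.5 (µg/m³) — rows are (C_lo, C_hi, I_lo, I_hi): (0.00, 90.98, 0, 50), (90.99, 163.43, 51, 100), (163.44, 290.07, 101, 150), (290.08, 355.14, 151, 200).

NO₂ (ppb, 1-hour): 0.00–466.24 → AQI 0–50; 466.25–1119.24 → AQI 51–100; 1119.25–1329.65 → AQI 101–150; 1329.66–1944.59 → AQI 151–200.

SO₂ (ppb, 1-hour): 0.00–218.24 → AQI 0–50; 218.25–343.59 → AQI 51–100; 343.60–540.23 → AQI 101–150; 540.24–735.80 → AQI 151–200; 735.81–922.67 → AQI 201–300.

PM2.5: 292.35 lies in 290.08–355.14, so I_lo=151, I_hi=200, C_lo=290.08, C_hi=355.14.
(200−151)/(355.14−290.08) × (292.35−290.08) + 151 = 49/65.06 × 2.27 + 151 ≈ 152.71 → 153.
NO₂: row 1119.25–1329.65 (AQI 101–150). (150−101)·(1286.51−1119.25)/(1329.65−1119.25) + 101 = 49·167.26/210.40 + 101 ≈ 139.95 → 140.
SO₂ 341.89: bracket 218.25–343.59 → index 51–100; slope 49/125.34, offset 123.64.
AQI = 51 + 49/125.34·123.64 ≈ 99.34 ⇒ 99.
Sub-indices: PM2.5→153, NO₂→140, SO₂→99. Overall AQI = max = 153; dominant pollutant is PM2.5.
AQI 153: Unhealthy.

153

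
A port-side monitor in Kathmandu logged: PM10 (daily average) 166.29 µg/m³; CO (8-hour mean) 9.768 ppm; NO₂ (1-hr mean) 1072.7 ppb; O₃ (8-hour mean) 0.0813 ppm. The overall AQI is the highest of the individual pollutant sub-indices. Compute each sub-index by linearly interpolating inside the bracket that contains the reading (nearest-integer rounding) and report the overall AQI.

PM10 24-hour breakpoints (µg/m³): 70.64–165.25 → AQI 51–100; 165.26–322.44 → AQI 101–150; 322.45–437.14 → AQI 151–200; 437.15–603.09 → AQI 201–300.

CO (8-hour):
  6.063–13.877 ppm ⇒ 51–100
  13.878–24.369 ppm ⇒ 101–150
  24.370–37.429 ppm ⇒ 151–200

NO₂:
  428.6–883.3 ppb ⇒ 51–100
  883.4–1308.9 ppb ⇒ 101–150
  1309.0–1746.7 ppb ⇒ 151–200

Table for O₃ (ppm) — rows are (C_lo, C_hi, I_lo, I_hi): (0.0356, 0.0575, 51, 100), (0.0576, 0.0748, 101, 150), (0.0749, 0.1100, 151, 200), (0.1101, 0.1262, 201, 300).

PM10: 166.29 lies in 165.26–322.44, so I_lo=101, I_hi=150, C_lo=165.26, C_hi=322.44.
(150−101)/(322.44−165.26) × (166.29−165.26) + 101 = 49/157.18 × 1.03 + 101 ≈ 101.32 → 101.
CO: 9.768 lies in 6.063–13.877, so I_lo=51, I_hi=100, C_lo=6.063, C_hi=13.877.
(100−51)/(13.877−6.063) × (9.768−6.063) + 51 = 49/7.814 × 3.705 + 51 ≈ 74.23 → 74.
NO₂: row 883.4–1308.9 (AQI 101–150). (150−101)·(1072.7−883.4)/(1308.9−883.4) + 101 = 49·189.3/425.5 + 101 ≈ 122.80 → 123.
O₃: 0.0813 lies in 0.0749–0.1100, so I_lo=151, I_hi=200, C_lo=0.0749, C_hi=0.1100.
(200−151)/(0.1100−0.0749) × (0.0813−0.0749) + 151 = 49/0.0351 × 0.0064 + 151 ≈ 159.93 → 160.
Sub-indices: PM10→101, CO→74, NO₂→123, O₃→160. Overall AQI = max = 160; dominant pollutant is O₃.

160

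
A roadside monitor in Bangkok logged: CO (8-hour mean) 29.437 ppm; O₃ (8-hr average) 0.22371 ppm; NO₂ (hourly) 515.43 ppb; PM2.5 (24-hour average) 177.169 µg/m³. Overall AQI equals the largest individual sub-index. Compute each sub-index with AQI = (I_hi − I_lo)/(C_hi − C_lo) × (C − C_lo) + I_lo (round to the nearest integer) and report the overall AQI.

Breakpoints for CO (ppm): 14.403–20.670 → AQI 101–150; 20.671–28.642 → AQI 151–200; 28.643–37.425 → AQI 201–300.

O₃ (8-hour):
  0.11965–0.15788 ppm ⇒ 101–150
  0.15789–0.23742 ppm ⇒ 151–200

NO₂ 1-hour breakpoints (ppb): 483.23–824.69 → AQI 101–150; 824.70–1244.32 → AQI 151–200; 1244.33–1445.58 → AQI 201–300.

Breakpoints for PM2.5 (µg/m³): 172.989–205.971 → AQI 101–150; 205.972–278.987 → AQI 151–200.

CO: 29.437 ∈ [28.643, 37.425] ↔ index [201, 300].
201 + (29.437−28.643)·(300−201)/(37.425−28.643) = 201 + 0.794·99/8.782 ≈ 209.95, so AQI = 210.
O₃: row 0.15789–0.23742 (AQI 151–200). (200−151)·(0.22371−0.15789)/(0.23742−0.15789) + 151 = 49·0.06582/0.07953 + 151 ≈ 191.55 → 192.
NO₂: row 483.23–824.69 (AQI 101–150). (150−101)·(515.43−483.23)/(824.69−483.23) + 101 = 49·32.20/341.46 + 101 ≈ 105.62 → 106.
PM2.5: row 172.989–205.971 (AQI 101–150). (150−101)·(177.169−172.989)/(205.971−172.989) + 101 = 49·4.180/32.982 + 101 ≈ 107.21 → 107.
Sub-indices: CO→210, O₃→192, NO₂→106, PM2.5→107. Overall AQI = max = 210; dominant pollutant is CO.

210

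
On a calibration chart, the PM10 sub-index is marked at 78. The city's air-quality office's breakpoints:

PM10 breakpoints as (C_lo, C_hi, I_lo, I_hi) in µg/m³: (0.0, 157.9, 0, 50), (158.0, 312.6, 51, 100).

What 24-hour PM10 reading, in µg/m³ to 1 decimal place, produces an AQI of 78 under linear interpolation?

AQI 78 lies in the 51–100 band, which corresponds to 158.0–312.6 µg/m³.
C = 158.0 + (78−51)×(312.6−158.0)/(100−51) = 158.0 + 27×154.6/49 ≈ 243.188 µg/m³ → 243.2 µg/m³ to 1 dp.

243.2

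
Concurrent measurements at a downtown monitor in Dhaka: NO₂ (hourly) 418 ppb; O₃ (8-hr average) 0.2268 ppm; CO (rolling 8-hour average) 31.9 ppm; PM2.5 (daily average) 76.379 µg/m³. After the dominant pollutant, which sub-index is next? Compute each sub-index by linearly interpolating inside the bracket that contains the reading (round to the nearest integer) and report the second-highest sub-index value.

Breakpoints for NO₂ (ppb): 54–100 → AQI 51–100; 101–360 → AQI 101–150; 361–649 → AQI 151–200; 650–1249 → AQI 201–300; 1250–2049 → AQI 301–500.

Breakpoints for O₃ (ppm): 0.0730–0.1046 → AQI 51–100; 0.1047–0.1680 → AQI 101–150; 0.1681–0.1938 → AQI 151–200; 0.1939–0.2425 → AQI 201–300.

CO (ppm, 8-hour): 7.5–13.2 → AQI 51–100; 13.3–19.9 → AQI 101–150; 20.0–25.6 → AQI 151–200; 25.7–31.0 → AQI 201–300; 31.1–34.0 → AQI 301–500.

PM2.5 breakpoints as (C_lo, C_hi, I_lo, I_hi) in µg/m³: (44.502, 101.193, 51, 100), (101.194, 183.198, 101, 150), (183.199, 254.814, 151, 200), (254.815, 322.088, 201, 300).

268

NO₂: row 361–649 (AQI 151–200). (200−151)·(418−361)/(649−361) + 151 = 49·57/288 + 151 ≈ 160.70 → 161.
O₃: row 0.1939–0.2425 (AQI 201–300). (300−201)·(0.2268−0.1939)/(0.2425−0.1939) + 201 = 99·0.0329/0.0486 + 201 ≈ 268.02 → 268.
CO: 31.9 ∈ [31.1, 34.0] ↔ index [301, 500].
301 + (31.9−31.1)·(500−301)/(34.0−31.1) = 301 + 0.8·199/2.9 ≈ 355.90, so AQI = 356.
PM2.5: 76.379 ∈ [44.502, 101.193] ↔ index [51, 100].
51 + (76.379−44.502)·(100−51)/(101.193−44.502) = 51 + 31.877·49/56.691 ≈ 78.55, so AQI = 79.
Sub-indices: NO₂→161, O₃→268, CO→356, PM2.5→79. Ranked high→low: 356, 268, 161, 79. Second-highest sub-index = 268.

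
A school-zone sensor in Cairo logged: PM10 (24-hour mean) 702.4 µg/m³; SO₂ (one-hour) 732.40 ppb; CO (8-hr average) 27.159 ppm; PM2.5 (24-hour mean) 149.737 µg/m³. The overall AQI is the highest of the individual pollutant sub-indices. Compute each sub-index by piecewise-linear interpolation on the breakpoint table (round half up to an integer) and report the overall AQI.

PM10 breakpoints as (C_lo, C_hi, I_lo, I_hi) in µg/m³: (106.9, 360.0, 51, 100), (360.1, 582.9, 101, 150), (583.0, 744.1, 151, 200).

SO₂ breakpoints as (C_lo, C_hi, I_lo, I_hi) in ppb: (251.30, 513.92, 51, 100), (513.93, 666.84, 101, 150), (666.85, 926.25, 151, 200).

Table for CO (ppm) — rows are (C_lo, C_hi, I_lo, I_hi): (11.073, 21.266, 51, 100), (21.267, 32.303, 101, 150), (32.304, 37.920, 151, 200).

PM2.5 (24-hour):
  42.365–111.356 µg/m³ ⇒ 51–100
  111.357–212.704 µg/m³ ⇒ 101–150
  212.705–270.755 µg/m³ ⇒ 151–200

187

PM10: row 583.0–744.1 (AQI 151–200). (200−151)·(702.4−583.0)/(744.1−583.0) + 151 = 49·119.4/161.1 + 151 ≈ 187.32 → 187.
SO₂ 732.40: bracket 666.85–926.25 → index 151–200; slope 49/259.40, offset 65.55.
AQI = 151 + 49/259.40·65.55 ≈ 163.38 ⇒ 163.
CO 27.159: bracket 21.267–32.303 → index 101–150; slope 49/11.036, offset 5.892.
AQI = 101 + 49/11.036·5.892 ≈ 127.16 ⇒ 127.
PM2.5: row 111.357–212.704 (AQI 101–150). (150−101)·(149.737−111.357)/(212.704−111.357) + 101 = 49·38.380/101.347 + 101 ≈ 119.56 → 120.
Sub-indices: PM10→187, SO₂→163, CO→127, PM2.5→120. Overall AQI = max = 187; dominant pollutant is PM10.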